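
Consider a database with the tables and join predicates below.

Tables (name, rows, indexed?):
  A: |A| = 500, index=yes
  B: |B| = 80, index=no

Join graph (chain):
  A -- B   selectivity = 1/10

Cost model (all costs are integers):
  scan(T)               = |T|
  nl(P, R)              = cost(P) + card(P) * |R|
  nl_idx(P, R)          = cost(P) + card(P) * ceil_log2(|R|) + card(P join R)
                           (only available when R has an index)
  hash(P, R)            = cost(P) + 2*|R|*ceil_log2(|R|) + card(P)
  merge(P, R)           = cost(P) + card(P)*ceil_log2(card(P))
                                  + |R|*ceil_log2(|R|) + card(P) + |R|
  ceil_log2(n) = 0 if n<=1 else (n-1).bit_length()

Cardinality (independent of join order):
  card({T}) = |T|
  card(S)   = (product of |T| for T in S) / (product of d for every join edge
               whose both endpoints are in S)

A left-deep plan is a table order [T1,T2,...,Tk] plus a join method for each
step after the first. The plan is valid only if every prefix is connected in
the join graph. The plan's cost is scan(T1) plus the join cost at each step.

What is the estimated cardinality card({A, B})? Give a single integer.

4000

Tables in S: A(500), B(80)
Edges inside S: A-B(d=10)
numerator = 500 * 80 = 40000
denominator = 10 = 10
card(S) = 40000 / 10 = 4000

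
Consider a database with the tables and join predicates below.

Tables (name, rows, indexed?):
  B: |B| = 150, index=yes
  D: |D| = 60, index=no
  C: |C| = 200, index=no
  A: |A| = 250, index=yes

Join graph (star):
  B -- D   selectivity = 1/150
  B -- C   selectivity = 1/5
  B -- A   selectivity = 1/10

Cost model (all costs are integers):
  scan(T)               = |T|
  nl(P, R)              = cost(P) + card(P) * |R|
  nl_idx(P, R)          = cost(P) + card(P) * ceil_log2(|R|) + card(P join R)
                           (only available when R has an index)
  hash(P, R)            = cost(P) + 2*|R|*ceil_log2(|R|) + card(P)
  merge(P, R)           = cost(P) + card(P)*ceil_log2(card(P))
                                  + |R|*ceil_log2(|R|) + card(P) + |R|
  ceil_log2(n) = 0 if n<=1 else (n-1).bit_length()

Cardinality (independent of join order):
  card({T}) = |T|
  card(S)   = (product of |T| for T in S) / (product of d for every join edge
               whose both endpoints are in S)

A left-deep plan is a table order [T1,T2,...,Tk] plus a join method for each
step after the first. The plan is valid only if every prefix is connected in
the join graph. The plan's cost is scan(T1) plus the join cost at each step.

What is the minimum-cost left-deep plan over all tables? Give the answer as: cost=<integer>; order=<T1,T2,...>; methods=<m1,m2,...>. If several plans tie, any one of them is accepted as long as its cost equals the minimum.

Selinger DP (subsets sized 1..n):
  {B}: scan cost=150, card=150
  {D}: scan cost=60, card=60
  {C}: scan cost=200, card=200
  {A}: scan cost=250, card=250
  {BD}: card=60; try (B,nl_idx)→600, (D,hash)→1020, (B,merge)→1830, (D,merge)→1920, (B,hash)→2520, (B,nl)→9060 …(+1); best=600 via (B,nl_idx)
  {BC}: card=6000; try (B,hash)→2800, (C,merge)→3300, (B,merge)→3350, (C,hash)→3500, (B,nl_idx)→7800, (C,nl)→30150 …(+1); best=2800 via (B,hash)
  {AB}: card=3750; try (B,hash)→2900, (A,merge)→3750, (B,merge)→3850, (A,hash)→4300, (A,nl_idx)→5100, (B,nl_idx)→6000 …(+2); best=2900 via (B,hash)
  {BCD}: card=2400; try (C,merge)→2820, (C,hash)→3860, (D,hash)→9520, (C,nl)→12600, (D,merge)→87220, (D,nl)→362800; best=2820 via (C,merge)
  {ABD}: card=1500; try (A,nl_idx)→2580, (A,merge)→3270, (A,hash)→4660, (D,hash)→7370, (A,nl)→15600, (D,merge)→52070 …(+1); best=2580 via (A,nl_idx)
  {ABC}: card=150000; try (C,hash)→9850, (A,hash)→12800, (C,merge)→53450, (A,merge)→89050, (A,nl_idx)→200800, (C,nl)→752900 …(+1); best=9850 via (C,hash)
  {ABCD}: card=60000; try (C,hash)→7280, (A,hash)→9220, (C,merge)→22380, (A,merge)→36270, (A,nl_idx)→82020, (D,hash)→160570 …(+4); best=7280 via (C,hash)

cost=7280; order=D,B,A,C; methods=nl_idx,nl_idx,hash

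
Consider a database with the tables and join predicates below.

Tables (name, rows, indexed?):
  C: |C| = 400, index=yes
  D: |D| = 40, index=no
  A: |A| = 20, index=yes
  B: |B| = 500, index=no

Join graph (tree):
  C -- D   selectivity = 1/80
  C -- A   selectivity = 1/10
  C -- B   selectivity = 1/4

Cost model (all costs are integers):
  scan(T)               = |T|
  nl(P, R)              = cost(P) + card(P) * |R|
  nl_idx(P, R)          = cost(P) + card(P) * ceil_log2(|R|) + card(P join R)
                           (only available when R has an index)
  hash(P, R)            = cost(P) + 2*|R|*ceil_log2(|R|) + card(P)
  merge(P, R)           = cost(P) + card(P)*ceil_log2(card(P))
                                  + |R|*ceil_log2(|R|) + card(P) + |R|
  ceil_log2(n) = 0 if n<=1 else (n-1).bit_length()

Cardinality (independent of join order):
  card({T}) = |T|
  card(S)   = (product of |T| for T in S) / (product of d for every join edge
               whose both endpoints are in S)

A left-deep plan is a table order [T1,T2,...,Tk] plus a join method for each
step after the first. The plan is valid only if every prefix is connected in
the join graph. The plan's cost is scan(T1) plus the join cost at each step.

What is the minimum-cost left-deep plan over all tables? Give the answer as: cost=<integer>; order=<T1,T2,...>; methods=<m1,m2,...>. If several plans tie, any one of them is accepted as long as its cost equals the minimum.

Selinger DP (subsets sized 1..n):
  {C}: scan cost=400, card=400
  {D}: scan cost=40, card=40
  {A}: scan cost=20, card=20
  {B}: scan cost=500, card=500
  {CD}: card=200; try (C,nl_idx)→600, (D,hash)→1280, (C,merge)→4320, (D,merge)→4680, (C,hash)→7280, (C,nl)→16040 …(+1); best=600 via (C,nl_idx)
  {AC}: card=800; try (C,nl_idx)→1000, (A,hash)→1000, (A,nl_idx)→3200, (C,merge)→4140, (A,merge)→4520, (C,hash)→7240 …(+2); best=1000 via (C,nl_idx)
  {BC}: card=50000; try (C,hash)→8200, (B,merge)→9400, (C,merge)→9500, (B,hash)→9800, (C,nl_idx)→55000, (B,nl)→200400 …(+1); best=8200 via (C,hash)
  {ACD}: card=400; try (A,hash)→1000, (A,nl_idx)→2000, (D,hash)→2280, (A,merge)→2520, (A,nl)→4600, (D,merge)→10080 …(+1); best=1000 via (A,hash)
  {BCD}: card=25000; try (B,merge)→7400, (B,hash)→9800, (D,hash)→58680, (B,nl)→100600, (D,merge)→858480, (D,nl)→2008200; best=7400 via (B,merge)
  {ABC}: card=100000; try (B,hash)→10800, (B,merge)→14800, (A,hash)→58400, (A,nl_idx)→358200, (B,nl)→401000, (A,merge)→858320 …(+1); best=10800 via (B,hash)
  {ABCD}: card=50000; try (B,merge)→10000, (B,hash)→10400, (A,hash)→32600, (D,hash)→111280, (A,nl_idx)→182400, (B,nl)→201000 …(+4); best=10000 via (B,merge)

cost=10000; order=D,C,A,B; methods=nl_idx,hash,merge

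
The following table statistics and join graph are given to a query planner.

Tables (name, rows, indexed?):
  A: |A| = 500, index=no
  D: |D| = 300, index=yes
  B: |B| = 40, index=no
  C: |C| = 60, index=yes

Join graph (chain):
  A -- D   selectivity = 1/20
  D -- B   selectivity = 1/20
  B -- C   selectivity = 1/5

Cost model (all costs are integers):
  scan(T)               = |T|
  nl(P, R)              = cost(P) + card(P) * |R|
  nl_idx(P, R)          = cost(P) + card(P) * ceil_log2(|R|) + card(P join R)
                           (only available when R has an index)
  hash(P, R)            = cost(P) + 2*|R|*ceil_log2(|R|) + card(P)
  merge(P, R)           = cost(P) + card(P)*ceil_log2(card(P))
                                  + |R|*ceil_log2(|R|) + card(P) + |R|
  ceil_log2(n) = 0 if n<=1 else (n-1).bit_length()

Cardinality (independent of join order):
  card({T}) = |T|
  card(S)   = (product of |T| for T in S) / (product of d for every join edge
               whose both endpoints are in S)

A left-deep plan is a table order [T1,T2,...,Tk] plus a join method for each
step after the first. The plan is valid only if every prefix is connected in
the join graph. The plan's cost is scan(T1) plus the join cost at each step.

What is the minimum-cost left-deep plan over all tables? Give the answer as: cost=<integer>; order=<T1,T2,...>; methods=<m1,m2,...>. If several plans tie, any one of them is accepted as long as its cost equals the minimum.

Selinger DP (subsets sized 1..n):
  {A}: scan cost=500, card=500
  {D}: scan cost=300, card=300
  {B}: scan cost=40, card=40
  {C}: scan cost=60, card=60
  {AD}: card=7500; try (D,hash)→6400, (A,merge)→8300, (D,merge)→8500, (A,hash)→9600, (D,nl_idx)→12500, (A,nl)→150300 …(+1); best=6400 via (D,hash)
  {BD}: card=600; try (D,nl_idx)→1000, (B,hash)→1080, (D,merge)→3320, (B,merge)→3580, (D,hash)→5480, (D,nl)→12040 …(+1); best=1000 via (D,nl_idx)
  {BC}: card=480; try (B,hash)→600, (C,merge)→740, (C,nl_idx)→760, (B,merge)→760, (C,hash)→800, (C,nl)→2440 …(+1); best=600 via (B,hash)
  {ABD}: card=15000; try (A,hash)→10600, (A,merge)→12600, (B,hash)→14380, (B,merge)→111680, (A,nl)→301000, (B,nl)→306400; best=10600 via (A,hash)
  {BCD}: card=7200; try (C,hash)→2320, (D,hash)→6480, (C,merge)→8020, (D,merge)→8400, (C,nl_idx)→11800, (D,nl_idx)→12120 …(+2); best=2320 via (C,hash)
  {ABCD}: card=180000; try (A,hash)→18520, (C,hash)→26320, (A,merge)→108120, (C,merge)→236020, (C,nl_idx)→280600, (C,nl)→910600 …(+1); best=18520 via (A,hash)

cost=18520; order=B,D,C,A; methods=nl_idx,hash,hash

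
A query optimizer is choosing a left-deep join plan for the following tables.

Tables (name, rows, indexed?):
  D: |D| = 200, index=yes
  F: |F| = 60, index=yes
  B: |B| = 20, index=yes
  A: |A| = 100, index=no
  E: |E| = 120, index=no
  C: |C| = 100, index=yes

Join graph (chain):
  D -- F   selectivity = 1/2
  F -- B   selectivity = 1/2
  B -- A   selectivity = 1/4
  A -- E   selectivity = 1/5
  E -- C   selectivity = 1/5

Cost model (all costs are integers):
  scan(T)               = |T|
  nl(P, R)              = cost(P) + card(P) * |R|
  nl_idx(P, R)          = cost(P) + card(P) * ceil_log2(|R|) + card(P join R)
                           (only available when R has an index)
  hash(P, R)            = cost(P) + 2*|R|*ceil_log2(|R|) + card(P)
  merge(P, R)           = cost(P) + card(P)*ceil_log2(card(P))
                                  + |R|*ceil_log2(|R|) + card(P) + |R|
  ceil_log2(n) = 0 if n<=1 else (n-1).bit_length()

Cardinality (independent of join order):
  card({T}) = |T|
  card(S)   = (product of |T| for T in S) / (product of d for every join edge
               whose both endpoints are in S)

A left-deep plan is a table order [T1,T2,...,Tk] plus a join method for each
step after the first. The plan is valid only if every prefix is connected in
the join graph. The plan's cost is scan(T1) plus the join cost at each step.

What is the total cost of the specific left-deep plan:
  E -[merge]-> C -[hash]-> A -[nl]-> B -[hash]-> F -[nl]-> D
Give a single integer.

1441206400

step 1: scan E: cost=120, card=120
step 2: join C via merge
    card(P join C) = 120*100/(5) = 2400
    cost = 120 + 120*7 + 100*7 + 120 + 100 = 1880
step 3: join A via hash
    card(P join A) = 2400*100/(5) = 48000
    cost = 1880 + 2*100*7 + 2400 = 5680
step 4: join B via nl
    card(P join B) = 48000*20/(4) = 240000
    cost = 5680 + 48000*20 = 965680
step 5: join F via hash
    card(P join F) = 240000*60/(2) = 7200000
    cost = 965680 + 2*60*6 + 240000 = 1206400
step 6: join D via nl
    card(P join D) = 7200000*200/(2) = 720000000
    cost = 1206400 + 7200000*200 = 1441206400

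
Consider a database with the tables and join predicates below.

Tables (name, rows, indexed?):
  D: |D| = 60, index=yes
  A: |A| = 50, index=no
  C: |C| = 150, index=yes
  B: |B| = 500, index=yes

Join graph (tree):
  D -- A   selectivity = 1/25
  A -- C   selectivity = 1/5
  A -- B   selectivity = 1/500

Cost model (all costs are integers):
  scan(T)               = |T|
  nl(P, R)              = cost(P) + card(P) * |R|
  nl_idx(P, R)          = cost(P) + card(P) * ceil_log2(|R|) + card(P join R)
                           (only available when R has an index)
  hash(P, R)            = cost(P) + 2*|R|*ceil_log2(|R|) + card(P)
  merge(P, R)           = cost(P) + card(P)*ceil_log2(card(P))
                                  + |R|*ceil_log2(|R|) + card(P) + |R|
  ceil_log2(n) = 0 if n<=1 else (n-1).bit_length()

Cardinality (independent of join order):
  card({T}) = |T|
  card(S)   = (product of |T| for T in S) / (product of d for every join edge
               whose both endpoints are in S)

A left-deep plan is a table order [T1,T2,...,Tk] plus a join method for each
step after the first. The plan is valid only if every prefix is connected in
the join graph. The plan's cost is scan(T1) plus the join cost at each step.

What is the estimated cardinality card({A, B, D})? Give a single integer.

120

Tables in S: A(50), B(500), D(60)
Edges inside S: D-A(d=25), A-B(d=500)
numerator = 50 * 500 * 60 = 1500000
denominator = 25 * 500 = 12500
card(S) = 1500000 / 12500 = 120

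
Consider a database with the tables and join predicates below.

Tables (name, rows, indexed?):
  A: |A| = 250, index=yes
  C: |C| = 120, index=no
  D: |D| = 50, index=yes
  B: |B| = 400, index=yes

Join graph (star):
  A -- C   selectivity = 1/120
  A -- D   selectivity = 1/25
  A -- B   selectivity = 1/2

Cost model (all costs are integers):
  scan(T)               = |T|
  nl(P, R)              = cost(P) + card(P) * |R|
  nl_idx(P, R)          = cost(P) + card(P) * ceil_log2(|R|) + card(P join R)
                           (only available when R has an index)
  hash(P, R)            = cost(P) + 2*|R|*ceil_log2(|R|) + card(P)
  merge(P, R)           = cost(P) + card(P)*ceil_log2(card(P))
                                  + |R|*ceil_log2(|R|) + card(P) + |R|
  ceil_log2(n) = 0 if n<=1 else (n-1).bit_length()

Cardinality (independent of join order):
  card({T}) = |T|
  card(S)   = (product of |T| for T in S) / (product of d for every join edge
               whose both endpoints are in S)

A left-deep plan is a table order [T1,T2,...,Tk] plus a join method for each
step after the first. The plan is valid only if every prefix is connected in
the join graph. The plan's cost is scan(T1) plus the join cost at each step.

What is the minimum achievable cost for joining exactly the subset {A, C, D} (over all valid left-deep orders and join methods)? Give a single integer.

Selinger DP over subsets of {A,C,D}:
  {A}: scan cost=250, card=250
  {C}: scan cost=120, card=120
  {D}: scan cost=50, card=50
  {AC}: card=250; try (A,nl_idx)→1330, (C,hash)→2180, (A,merge)→3330, (C,merge)→3460, (A,hash)→4240, (A,nl)→30120 …(+1); best=1330 via (A,nl_idx)
  {AD}: card=500; try (A,nl_idx)→950, (D,hash)→1100, (D,nl_idx)→2250, (A,merge)→2650, (D,merge)→2850, (A,hash)→4100 …(+2); best=950 via (A,nl_idx)
  {ACD}: card=500; try (D,hash)→2180, (C,hash)→3130, (D,nl_idx)→3330, (D,merge)→3930, (C,merge)→6910, (D,nl)→13830 …(+1); best=2180 via (D,hash)

2180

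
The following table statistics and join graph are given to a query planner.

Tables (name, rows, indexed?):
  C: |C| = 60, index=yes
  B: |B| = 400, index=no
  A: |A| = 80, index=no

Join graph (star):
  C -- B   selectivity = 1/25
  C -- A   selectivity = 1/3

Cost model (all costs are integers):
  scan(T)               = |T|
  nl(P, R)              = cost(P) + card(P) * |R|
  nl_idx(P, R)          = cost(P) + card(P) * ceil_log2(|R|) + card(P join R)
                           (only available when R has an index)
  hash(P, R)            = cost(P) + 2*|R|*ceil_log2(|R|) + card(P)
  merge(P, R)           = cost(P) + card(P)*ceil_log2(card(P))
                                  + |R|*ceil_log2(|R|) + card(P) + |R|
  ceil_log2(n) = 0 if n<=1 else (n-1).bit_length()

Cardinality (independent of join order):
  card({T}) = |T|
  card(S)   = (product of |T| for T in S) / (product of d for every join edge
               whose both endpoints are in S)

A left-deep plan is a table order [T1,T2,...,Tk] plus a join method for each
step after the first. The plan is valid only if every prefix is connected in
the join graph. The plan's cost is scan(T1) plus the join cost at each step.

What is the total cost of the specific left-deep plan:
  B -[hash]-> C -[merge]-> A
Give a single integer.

12720

step 1: scan B: cost=400, card=400
step 2: join C via hash
    card(P join C) = 400*60/(25) = 960
    cost = 400 + 2*60*6 + 400 = 1520
step 3: join A via merge
    card(P join A) = 960*80/(3) = 25600
    cost = 1520 + 960*10 + 80*7 + 960 + 80 = 12720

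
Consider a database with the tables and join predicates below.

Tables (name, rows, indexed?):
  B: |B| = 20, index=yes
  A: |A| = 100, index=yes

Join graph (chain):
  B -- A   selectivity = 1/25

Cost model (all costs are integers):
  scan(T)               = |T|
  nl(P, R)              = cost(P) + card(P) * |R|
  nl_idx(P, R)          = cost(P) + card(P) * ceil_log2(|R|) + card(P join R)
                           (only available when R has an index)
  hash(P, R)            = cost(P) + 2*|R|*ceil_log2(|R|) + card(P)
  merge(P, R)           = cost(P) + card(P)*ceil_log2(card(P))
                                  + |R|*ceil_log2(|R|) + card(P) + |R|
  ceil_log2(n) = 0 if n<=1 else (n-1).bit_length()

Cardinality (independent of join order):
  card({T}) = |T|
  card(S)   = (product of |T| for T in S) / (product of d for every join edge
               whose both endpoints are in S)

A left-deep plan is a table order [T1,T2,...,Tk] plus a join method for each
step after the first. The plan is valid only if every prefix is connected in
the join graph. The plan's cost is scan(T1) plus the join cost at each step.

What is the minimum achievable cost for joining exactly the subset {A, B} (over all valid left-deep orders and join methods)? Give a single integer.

240

Selinger DP over subsets of {A,B}:
  {B}: scan cost=20, card=20
  {A}: scan cost=100, card=100
  {AB}: card=80; try (A,nl_idx)→240, (B,hash)→400, (B,nl_idx)→680, (A,merge)→940, (B,merge)→1020, (A,hash)→1440 …(+2); best=240 via (A,nl_idx)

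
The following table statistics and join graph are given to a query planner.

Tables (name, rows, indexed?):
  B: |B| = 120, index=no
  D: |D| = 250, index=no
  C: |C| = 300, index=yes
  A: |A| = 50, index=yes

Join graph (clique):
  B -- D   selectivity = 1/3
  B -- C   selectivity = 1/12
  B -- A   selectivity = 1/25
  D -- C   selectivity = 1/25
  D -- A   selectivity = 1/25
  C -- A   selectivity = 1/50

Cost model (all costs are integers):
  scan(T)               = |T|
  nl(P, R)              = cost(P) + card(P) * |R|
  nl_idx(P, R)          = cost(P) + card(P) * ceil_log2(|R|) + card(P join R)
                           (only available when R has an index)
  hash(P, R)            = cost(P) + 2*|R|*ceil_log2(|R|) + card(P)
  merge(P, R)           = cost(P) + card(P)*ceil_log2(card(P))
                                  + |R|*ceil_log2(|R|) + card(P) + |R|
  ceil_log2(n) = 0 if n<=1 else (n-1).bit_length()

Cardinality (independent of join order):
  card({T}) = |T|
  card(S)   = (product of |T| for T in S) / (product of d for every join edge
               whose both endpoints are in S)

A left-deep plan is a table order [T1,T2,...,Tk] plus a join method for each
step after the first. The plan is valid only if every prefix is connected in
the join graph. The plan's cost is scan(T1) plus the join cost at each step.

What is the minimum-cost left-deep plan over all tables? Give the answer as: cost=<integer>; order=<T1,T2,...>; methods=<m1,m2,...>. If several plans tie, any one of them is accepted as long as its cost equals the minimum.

cost=5990; order=A,C,B,D; methods=nl_idx,hash,merge

Selinger DP (subsets sized 1..n):
  {B}: scan cost=120, card=120
  {D}: scan cost=250, card=250
  {C}: scan cost=300, card=300
  {A}: scan cost=50, card=50
  {BD}: card=10000; try (B,hash)→2180, (D,merge)→3330, (B,merge)→3460, (D,hash)→4240, (D,nl)→30120, (B,nl)→30250; best=2180 via (B,hash)
  {BC}: card=3000; try (B,hash)→2280, (C,merge)→4080, (C,nl_idx)→4200, (B,merge)→4260, (C,hash)→5640, (C,nl)→36120 …(+1); best=2280 via (B,hash)
  {AB}: card=240; try (A,hash)→840, (A,nl_idx)→1080, (B,merge)→1360, (A,merge)→1430, (B,hash)→1780, (B,nl)→6050 …(+1); best=840 via (A,hash)
  {CD}: card=3000; try (D,hash)→4600, (C,merge)→5500, (C,nl_idx)→5500, (D,merge)→5550, (C,hash)→5900, (C,nl)→75250 …(+1); best=4600 via (D,hash)
  {AD}: card=500; try (A,hash)→1100, (A,nl_idx)→2250, (D,merge)→2650, (A,merge)→2850, (D,hash)→4100, (D,nl)→12550 …(+1); best=1100 via (A,hash)
  {AC}: card=300; try (C,nl_idx)→800, (A,hash)→1200, (A,nl_idx)→2400, (C,merge)→3400, (A,merge)→3650, (C,hash)→5500 …(+2); best=800 via (C,nl_idx)
  {BCD}: card=10000; try (D,hash)→9280, (B,hash)→9280, (C,hash)→17580, (D,merge)→43530, (B,merge)→44560, (C,nl_idx)→102180 …(+4); best=9280 via (D,hash)
  {ABD}: card=800; try (B,hash)→3280, (D,hash)→5080, (D,merge)→5250, (B,merge)→7060, (A,hash)→12780, (D,nl)→60840 …(+4); best=3280 via (B,hash)
  {ABC}: card=120; try (B,hash)→2780, (C,nl_idx)→3120, (B,merge)→4760, (A,hash)→5880, (C,merge)→6000, (C,hash)→6480 …(+5); best=2780 via (B,hash)
  {ACD}: card=120; try (D,hash)→5100, (C,nl_idx)→5720, (D,merge)→6050, (C,hash)→7000, (A,hash)→8200, (C,merge)→9100 …(+5); best=5100 via (D,hash)
  {ABCD}: card=16; try (D,merge)→5990, (D,hash)→6900, (B,hash)→6900, (B,merge)→7020, (C,hash)→9480, (C,nl_idx)→10496 …(+8); best=5990 via (D,merge)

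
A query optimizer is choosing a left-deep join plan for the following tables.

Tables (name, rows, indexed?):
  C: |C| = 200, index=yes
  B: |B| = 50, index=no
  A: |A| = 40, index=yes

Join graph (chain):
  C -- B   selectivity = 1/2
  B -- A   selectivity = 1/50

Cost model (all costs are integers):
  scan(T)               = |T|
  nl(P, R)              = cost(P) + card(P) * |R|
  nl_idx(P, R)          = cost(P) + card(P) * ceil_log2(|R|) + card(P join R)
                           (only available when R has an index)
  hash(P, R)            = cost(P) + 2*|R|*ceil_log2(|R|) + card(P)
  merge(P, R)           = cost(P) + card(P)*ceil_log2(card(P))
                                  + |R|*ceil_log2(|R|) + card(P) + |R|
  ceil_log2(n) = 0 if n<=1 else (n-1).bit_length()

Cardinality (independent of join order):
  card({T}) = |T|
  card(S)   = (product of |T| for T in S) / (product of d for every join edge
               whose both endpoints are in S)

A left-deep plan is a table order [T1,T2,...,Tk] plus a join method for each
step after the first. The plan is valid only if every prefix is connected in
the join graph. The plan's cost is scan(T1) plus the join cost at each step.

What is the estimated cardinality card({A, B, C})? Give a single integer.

Tables in S: A(40), B(50), C(200)
Edges inside S: C-B(d=2), B-A(d=50)
numerator = 40 * 50 * 200 = 400000
denominator = 2 * 50 = 100
card(S) = 400000 / 100 = 4000

4000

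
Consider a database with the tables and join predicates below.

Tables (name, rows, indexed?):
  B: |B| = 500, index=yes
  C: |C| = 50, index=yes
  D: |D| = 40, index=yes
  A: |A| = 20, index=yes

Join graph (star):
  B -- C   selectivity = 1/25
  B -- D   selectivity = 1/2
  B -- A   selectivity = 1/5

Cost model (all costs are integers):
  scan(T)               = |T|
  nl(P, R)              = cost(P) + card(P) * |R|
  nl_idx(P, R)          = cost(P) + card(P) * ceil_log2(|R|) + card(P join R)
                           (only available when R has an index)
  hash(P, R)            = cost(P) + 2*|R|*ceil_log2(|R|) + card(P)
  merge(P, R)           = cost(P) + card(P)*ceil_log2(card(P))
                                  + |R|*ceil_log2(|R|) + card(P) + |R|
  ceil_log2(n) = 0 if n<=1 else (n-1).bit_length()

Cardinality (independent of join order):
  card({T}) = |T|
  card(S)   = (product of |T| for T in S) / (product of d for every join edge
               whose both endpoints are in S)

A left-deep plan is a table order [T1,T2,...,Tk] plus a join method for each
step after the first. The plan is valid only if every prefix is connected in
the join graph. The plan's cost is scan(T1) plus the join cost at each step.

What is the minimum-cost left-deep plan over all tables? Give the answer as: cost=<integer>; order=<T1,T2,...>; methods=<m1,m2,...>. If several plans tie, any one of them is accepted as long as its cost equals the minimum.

Selinger DP (subsets sized 1..n):
  {B}: scan cost=500, card=500
  {C}: scan cost=50, card=50
  {D}: scan cost=40, card=40
  {A}: scan cost=20, card=20
  {BC}: card=1000; try (B,nl_idx)→1500, (C,hash)→1600, (C,nl_idx)→4500, (B,merge)→5400, (C,merge)→5850, (B,hash)→9100 …(+2); best=1500 via (B,nl_idx)
  {BD}: card=10000; try (D,hash)→1480, (B,merge)→5320, (D,merge)→5780, (B,hash)→9080, (B,nl_idx)→10400, (D,nl_idx)→13500 …(+2); best=1480 via (D,hash)
  {AB}: card=2000; try (A,hash)→1200, (B,nl_idx)→2200, (A,nl_idx)→5000, (B,merge)→5140, (A,merge)→5620, (B,hash)→9040 …(+2); best=1200 via (A,hash)
  {BCD}: card=20000; try (D,hash)→2980, (C,hash)→12080, (D,merge)→12780, (D,nl_idx)→27500, (D,nl)→41500, (C,nl_idx)→81480 …(+2); best=2980 via (D,hash)
  {ABC}: card=4000; try (A,hash)→2700, (C,hash)→3800, (A,nl_idx)→10500, (A,merge)→12620, (C,nl_idx)→17200, (A,nl)→21500 …(+2); best=2700 via (A,hash)
  {ABD}: card=40000; try (D,hash)→3680, (A,hash)→11680, (D,merge)→25480, (D,nl_idx)→53200, (D,nl)→81200, (A,nl_idx)→91480 …(+2); best=3680 via (D,hash)
  {ABCD}: card=80000; try (D,hash)→7180, (A,hash)→23180, (C,hash)→44280, (D,merge)→54980, (D,nl_idx)→106700, (D,nl)→162700 …(+6); best=7180 via (D,hash)

cost=7180; order=C,B,A,D; methods=nl_idx,hash,hash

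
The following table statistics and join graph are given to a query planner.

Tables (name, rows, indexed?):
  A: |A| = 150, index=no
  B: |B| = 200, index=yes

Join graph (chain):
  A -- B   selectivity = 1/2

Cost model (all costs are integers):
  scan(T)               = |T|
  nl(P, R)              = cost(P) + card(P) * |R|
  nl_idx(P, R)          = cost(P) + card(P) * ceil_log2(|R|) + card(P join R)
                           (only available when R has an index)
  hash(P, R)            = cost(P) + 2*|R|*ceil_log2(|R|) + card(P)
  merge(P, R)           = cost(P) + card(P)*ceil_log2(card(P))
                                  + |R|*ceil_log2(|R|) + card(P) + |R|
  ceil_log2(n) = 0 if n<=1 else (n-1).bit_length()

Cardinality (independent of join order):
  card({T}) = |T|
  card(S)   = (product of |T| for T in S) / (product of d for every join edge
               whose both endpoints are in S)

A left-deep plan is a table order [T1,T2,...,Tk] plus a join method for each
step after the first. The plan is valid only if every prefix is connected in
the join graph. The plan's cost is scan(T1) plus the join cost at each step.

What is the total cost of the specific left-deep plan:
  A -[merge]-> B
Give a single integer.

3300

step 1: scan A: cost=150, card=150
step 2: join B via merge
    card(P join B) = 150*200/(2) = 15000
    cost = 150 + 150*8 + 200*8 + 150 + 200 = 3300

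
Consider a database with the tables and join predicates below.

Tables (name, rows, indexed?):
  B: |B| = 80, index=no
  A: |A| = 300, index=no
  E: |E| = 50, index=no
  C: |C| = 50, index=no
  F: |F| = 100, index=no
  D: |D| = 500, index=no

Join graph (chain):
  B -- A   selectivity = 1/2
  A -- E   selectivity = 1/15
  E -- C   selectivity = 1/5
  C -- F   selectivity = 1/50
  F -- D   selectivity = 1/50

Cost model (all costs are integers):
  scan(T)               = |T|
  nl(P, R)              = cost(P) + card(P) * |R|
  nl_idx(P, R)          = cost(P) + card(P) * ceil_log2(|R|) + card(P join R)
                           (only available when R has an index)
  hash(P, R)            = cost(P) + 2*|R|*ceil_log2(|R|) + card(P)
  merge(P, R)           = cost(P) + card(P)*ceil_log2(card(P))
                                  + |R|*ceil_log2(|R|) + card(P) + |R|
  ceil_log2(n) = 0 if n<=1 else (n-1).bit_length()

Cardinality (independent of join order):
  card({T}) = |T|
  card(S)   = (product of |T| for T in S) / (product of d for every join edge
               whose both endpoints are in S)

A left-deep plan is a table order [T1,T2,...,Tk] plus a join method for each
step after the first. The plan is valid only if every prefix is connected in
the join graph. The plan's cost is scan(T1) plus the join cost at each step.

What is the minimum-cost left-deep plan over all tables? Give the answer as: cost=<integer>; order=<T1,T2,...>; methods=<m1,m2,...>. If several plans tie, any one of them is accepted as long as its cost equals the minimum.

cost=222120; order=D,F,C,E,A,B; methods=hash,hash,hash,hash,hash

Selinger DP (subsets sized 1..n):
  {B}: scan cost=80, card=80
  {A}: scan cost=300, card=300
  {E}: scan cost=50, card=50
  {C}: scan cost=50, card=50
  {F}: scan cost=100, card=100
  {D}: scan cost=500, card=500
  {AB}: card=12000; try (B,hash)→1720, (A,merge)→3720, (B,merge)→3940, (A,hash)→5560, (A,nl)→24080, (B,nl)→24300; best=1720 via (B,hash)
  {AE}: card=1000; try (E,hash)→1200, (A,merge)→3400, (E,merge)→3650, (A,hash)→5500, (A,nl)→15050, (E,nl)→15300; best=1200 via (E,hash)
  {CE}: card=500; try (E,hash)→700, (C,hash)→700, (E,merge)→750, (C,merge)→750, (E,nl)→2550, (C,nl)→2550; best=700 via (E,hash)
  {CF}: card=100; try (C,hash)→800, (F,merge)→1200, (C,merge)→1250, (F,hash)→1500, (F,nl)→5050, (C,nl)→5100; best=800 via (C,hash)
  {DF}: card=1000; try (F,hash)→2400, (D,merge)→5900, (F,merge)→6300, (D,hash)→9200, (D,nl)→50100, (F,nl)→50500; best=2400 via (F,hash)
  {ABE}: card=40000; try (B,hash)→3320, (B,merge)→12840, (E,hash)→14320, (B,nl)→81200, (E,merge)→182070, (E,nl)→601720; best=3320 via (B,hash)
  {ACE}: card=10000; try (C,hash)→2800, (A,hash)→6600, (A,merge)→8700, (C,merge)→12550, (C,nl)→51200, (A,nl)→150700; best=2800 via (C,hash)
  {CEF}: card=1000; try (E,hash)→1500, (E,merge)→1950, (F,hash)→2600, (E,nl)→5800, (F,merge)→6500, (F,nl)→50700; best=1500 via (E,hash)
  {CDF}: card=1000; try (C,hash)→4000, (D,merge)→6600, (D,hash)→9900, (C,merge)→13750, (D,nl)→50800, (C,nl)→52400; best=4000 via (C,hash)
  {ABCE}: card=400000; try (B,hash)→13920, (C,hash)→43920, (B,merge)→153440, (C,merge)→683670, (B,nl)→802800, (C,nl)→2003320; best=13920 via (B,hash)
  {ACEF}: card=20000; try (A,hash)→7900, (F,hash)→14200, (A,merge)→15500, (F,merge)→153600, (A,nl)→301500, (F,nl)→1002800; best=7900 via (A,hash)
  {CDEF}: card=10000; try (E,hash)→5600, (D,hash)→11500, (E,merge)→15350, (D,merge)→17500, (E,nl)→54000, (D,nl)→501500; best=5600 via (E,hash)
  {ABCEF}: card=800000; try (B,hash)→29020, (B,merge)→328540, (F,hash)→415320, (B,nl)→1607900, (F,merge)→8014720, (F,nl)→40013920; best=29020 via (B,hash)
  {ACDEF}: card=200000; try (A,hash)→21000, (D,hash)→36900, (A,merge)→158600, (D,merge)→332900, (A,nl)→3005600, (D,nl)→10007900; best=21000 via (A,hash)
  {ABCDEF}: card=8000000; try (B,hash)→222120, (D,hash)→838020, (B,merge)→3821640, (B,nl)→16021000, (D,merge)→16834020, (D,nl)→400029020; best=222120 via (B,hash)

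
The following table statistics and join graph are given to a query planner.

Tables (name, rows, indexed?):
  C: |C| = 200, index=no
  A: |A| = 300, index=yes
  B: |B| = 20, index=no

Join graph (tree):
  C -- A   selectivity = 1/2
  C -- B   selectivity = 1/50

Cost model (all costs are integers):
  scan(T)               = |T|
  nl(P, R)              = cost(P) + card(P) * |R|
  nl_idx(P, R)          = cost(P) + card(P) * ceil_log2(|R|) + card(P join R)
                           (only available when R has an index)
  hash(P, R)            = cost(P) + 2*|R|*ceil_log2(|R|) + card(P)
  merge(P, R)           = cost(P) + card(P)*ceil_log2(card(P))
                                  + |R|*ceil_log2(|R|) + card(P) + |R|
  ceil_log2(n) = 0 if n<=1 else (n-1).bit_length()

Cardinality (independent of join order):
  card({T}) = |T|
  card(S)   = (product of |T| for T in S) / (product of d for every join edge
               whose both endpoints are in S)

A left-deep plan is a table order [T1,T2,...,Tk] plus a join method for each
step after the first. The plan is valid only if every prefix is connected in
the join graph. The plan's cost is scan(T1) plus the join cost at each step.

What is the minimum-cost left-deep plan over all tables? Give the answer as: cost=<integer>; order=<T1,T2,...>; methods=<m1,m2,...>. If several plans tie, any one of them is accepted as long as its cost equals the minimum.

cost=4240; order=C,B,A; methods=hash,merge

Selinger DP (subsets sized 1..n):
  {C}: scan cost=200, card=200
  {A}: scan cost=300, card=300
  {B}: scan cost=20, card=20
  {AC}: card=30000; try (C,hash)→3800, (A,merge)→5000, (C,merge)→5100, (A,hash)→5800, (A,nl_idx)→32000, (A,nl)→60200 …(+1); best=3800 via (C,hash)
  {BC}: card=80; try (B,hash)→600, (C,merge)→1940, (B,merge)→2120, (C,hash)→3240, (C,nl)→4020, (B,nl)→4200; best=600 via (B,hash)
  {ABC}: card=12000; try (A,merge)→4240, (A,hash)→6080, (A,nl_idx)→13320, (A,nl)→24600, (B,hash)→34000, (B,merge)→483920 …(+1); best=4240 via (A,merge)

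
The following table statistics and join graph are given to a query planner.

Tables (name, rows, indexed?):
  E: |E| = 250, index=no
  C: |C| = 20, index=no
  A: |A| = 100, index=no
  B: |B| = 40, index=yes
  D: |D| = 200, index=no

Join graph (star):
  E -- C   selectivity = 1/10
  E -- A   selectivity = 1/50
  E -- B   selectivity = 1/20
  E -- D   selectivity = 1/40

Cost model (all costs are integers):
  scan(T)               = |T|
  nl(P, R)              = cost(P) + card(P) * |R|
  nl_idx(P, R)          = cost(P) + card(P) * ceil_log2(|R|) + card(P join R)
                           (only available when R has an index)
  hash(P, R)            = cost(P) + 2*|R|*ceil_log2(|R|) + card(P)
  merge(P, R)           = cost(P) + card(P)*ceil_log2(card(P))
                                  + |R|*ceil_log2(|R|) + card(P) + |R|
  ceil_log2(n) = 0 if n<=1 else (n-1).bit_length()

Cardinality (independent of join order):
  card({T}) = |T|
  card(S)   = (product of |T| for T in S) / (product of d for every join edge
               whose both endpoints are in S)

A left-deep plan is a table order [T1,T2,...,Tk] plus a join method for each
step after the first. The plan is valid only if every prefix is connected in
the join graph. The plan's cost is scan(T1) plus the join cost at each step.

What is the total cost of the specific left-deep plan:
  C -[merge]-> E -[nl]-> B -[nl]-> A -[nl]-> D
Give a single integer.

522390

step 1: scan C: cost=20, card=20
step 2: join E via merge
    card(P join E) = 20*250/(10) = 500
    cost = 20 + 20*5 + 250*8 + 20 + 250 = 2390
step 3: join B via nl
    card(P join B) = 500*40/(20) = 1000
    cost = 2390 + 500*40 = 22390
step 4: join A via nl
    card(P join A) = 1000*100/(50) = 2000
    cost = 22390 + 1000*100 = 122390
step 5: join D via nl
    card(P join D) = 2000*200/(40) = 10000
    cost = 122390 + 2000*200 = 522390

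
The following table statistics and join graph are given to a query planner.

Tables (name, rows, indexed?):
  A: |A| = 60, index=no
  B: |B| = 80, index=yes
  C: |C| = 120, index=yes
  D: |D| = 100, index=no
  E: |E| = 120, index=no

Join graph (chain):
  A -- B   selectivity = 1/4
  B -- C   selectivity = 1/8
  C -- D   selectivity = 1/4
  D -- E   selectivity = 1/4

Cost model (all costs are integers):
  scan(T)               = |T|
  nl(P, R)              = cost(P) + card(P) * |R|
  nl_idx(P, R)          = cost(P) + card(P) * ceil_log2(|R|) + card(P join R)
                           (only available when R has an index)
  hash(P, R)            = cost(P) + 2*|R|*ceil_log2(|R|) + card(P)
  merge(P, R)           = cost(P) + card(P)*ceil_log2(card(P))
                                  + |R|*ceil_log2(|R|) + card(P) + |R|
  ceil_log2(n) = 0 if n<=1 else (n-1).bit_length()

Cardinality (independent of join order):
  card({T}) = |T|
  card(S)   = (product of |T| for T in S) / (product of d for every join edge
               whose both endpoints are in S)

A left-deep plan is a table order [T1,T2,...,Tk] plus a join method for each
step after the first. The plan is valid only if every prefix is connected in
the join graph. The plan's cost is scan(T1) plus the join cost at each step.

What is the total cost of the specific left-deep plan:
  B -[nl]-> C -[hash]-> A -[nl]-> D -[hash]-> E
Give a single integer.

step 1: scan B: cost=80, card=80
step 2: join C via nl
    card(P join C) = 80*120/(8) = 1200
    cost = 80 + 80*120 = 9680
step 3: join A via hash
    card(P join A) = 1200*60/(4) = 18000
    cost = 9680 + 2*60*6 + 1200 = 11600
step 4: join D via nl
    card(P join D) = 18000*100/(4) = 450000
    cost = 11600 + 18000*100 = 1811600
step 5: join E via hash
    card(P join E) = 450000*120/(4) = 13500000
    cost = 1811600 + 2*120*7 + 450000 = 2263280

2263280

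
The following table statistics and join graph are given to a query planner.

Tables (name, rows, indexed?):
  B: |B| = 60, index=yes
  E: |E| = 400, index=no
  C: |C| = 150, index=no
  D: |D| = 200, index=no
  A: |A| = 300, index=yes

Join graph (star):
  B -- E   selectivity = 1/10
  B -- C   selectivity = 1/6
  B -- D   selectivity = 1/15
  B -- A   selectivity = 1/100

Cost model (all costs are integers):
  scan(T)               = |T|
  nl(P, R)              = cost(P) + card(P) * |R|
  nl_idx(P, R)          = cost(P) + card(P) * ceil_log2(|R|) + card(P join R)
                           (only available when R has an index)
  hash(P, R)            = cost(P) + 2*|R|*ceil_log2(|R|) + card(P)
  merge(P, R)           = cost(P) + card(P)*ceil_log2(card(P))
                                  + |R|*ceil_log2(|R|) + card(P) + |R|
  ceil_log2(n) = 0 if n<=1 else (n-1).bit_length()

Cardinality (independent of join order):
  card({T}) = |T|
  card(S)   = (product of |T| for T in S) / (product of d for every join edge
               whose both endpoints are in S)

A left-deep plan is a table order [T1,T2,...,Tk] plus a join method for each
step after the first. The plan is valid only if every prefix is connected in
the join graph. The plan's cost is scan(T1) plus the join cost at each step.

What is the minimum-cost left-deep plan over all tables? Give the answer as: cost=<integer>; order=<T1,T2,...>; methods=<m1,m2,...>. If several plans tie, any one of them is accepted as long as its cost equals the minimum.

cost=76160; order=B,A,D,C,E; methods=nl_idx,hash,hash,hash

Selinger DP (subsets sized 1..n):
  {B}: scan cost=60, card=60
  {E}: scan cost=400, card=400
  {C}: scan cost=150, card=150
  {D}: scan cost=200, card=200
  {A}: scan cost=300, card=300
  {BE}: card=2400; try (B,hash)→1520, (E,merge)→4480, (B,merge)→4820, (B,nl_idx)→5200, (E,hash)→7320, (E,nl)→24060 …(+1); best=1520 via (B,hash)
  {BC}: card=1500; try (B,hash)→1020, (C,merge)→1830, (B,merge)→1920, (C,hash)→2520, (B,nl_idx)→2550, (C,nl)→9060 …(+1); best=1020 via (B,hash)
  {BD}: card=800; try (B,hash)→1120, (B,nl_idx)→2200, (D,merge)→2280, (B,merge)→2420, (D,hash)→3320, (D,nl)→12060 …(+1); best=1120 via (B,hash)
  {AB}: card=180; try (A,nl_idx)→780, (B,hash)→1320, (B,nl_idx)→2280, (A,merge)→3480, (B,merge)→3720, (A,hash)→5520 …(+2); best=780 via (A,nl_idx)
  {BCE}: card=60000; try (C,hash)→6320, (E,hash)→9720, (E,merge)→23020, (C,merge)→34070, (C,nl)→361520, (E,nl)→601020; best=6320 via (C,hash)
  {BDE}: card=32000; try (D,hash)→7120, (E,hash)→9120, (E,merge)→13920, (D,merge)→34520, (E,nl)→321120, (D,nl)→481520; best=7120 via (D,hash)
  {ABE}: card=7200; try (E,merge)→6400, (E,hash)→8160, (A,hash)→9320, (A,nl_idx)→30320, (A,merge)→35720, (E,nl)→72780 …(+1); best=6400 via (E,merge)
  {BCD}: card=20000; try (C,hash)→4320, (D,hash)→5720, (C,merge)→11270, (D,merge)→20820, (C,nl)→121120, (D,nl)→301020; best=4320 via (C,hash)
  {ABC}: card=4500; try (C,hash)→3360, (C,merge)→3750, (A,hash)→7920, (A,nl_idx)→19020, (A,merge)→22020, (C,nl)→27780 …(+1); best=3360 via (C,hash)
  {ABD}: card=2400; try (D,hash)→4160, (D,merge)→4200, (A,hash)→7320, (A,nl_idx)→10720, (A,merge)→12920, (D,nl)→36780 …(+1); best=4160 via (D,hash)
  {BCDE}: card=800000; try (E,hash)→31520, (C,hash)→41520, (D,hash)→69520, (E,merge)→328320, (C,merge)→520470, (D,merge)→1028120 …(+3); best=31520 via (E,hash)
  {ABCE}: card=180000; try (E,hash)→15060, (C,hash)→16000, (E,merge)→70360, (A,hash)→71720, (C,merge)→108550, (A,nl_idx)→726320 …(+4); best=15060 via (E,hash)
  {ABDE}: card=96000; try (E,hash)→13760, (D,hash)→16800, (E,merge)→39360, (A,hash)→44520, (D,merge)→109000, (A,nl_idx)→391120 …(+4); best=13760 via (E,hash)
  {ABCD}: card=60000; try (C,hash)→8960, (D,hash)→11060, (A,hash)→29720, (C,merge)→36710, (D,merge)→68160, (A,nl_idx)→244320 …(+4); best=8960 via (C,hash)
  {ABCDE}: card=2400000; try (E,hash)→76160, (C,hash)→112160, (D,hash)→198260, (A,hash)→836920, (E,merge)→1032960, (C,merge)→1743110 …(+7); best=76160 via (E,hash)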